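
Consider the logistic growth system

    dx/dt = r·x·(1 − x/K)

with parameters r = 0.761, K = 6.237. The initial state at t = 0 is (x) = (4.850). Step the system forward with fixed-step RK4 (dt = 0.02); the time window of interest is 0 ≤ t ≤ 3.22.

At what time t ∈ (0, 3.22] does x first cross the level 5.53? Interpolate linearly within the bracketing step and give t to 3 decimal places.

t=0.000: state=(4.850)
step 1 (dt=0.02): k1=(0.821), k2=(0.817), k3=(0.817), k4=(0.814); state += dt/6·(k1+2k2+2k3+k4)
t=0.020: state=(4.866)
t=0.040: state=(4.883)
t=0.060: state=(4.899)
continuing one RK4 step at a time; state shown every 10 steps (Δt=0.2):
t=0.200: state=(5.007)
t=0.400: state=(5.151)
t=0.600: state=(5.280)
t=0.800: state=(5.397)
t=1.000: state=(5.502)
t=1.040: state=(5.521)
next step: t=1.060: state=(5.531) — x has crossed 5.53
linear interpolation between t=1.040 (5.52141) and t=1.060 (5.53099) → t≈1.058

t = 1.058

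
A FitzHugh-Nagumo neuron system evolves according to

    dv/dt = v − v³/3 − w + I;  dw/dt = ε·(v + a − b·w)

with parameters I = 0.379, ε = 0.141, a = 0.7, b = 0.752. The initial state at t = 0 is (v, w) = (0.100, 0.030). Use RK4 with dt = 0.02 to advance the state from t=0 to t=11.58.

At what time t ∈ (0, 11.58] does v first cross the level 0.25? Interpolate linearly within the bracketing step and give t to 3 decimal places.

t=0.000: state=(0.100, 0.030)
step 1 (dt=0.02): k1=(0.449, 0.110), k2=(0.452, 0.110), k3=(0.452, 0.110), k4=(0.455, 0.111); state += dt/6·(k1+2k2+2k3+k4)
t=0.020: state=(0.109, 0.032)
t=0.040: state=(0.118, 0.034)
t=0.060: state=(0.128, 0.037)
t=0.280: state=(0.240, 0.063)
next step: t=0.300: state=(0.251, 0.065) — v has crossed 0.25
linear interpolation between t=0.280 (0.23958) and t=0.300 (0.25068) → t≈0.299

t = 0.299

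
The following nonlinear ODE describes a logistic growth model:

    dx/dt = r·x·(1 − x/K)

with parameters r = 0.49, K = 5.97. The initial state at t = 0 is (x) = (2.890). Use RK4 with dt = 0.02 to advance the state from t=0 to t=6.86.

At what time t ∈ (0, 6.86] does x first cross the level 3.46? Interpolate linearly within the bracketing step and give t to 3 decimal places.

t = 0.785

t=0.000: state=(2.890)
step 1 (dt=0.02): k1=(0.731), k2=(0.731), k3=(0.731), k4=(0.731); state += dt/6·(k1+2k2+2k3+k4)
t=0.020: state=(2.905)
t=0.040: state=(2.919)
t=0.060: state=(2.934)
continuing one RK4 step at a time; state shown every 25 steps (Δt=0.5):
t=0.500: state=(3.255)
t=0.780: state=(3.456)
next step: t=0.800: state=(3.471) — x has crossed 3.46
linear interpolation between t=0.780 (3.45642) and t=0.800 (3.47067) → t≈0.785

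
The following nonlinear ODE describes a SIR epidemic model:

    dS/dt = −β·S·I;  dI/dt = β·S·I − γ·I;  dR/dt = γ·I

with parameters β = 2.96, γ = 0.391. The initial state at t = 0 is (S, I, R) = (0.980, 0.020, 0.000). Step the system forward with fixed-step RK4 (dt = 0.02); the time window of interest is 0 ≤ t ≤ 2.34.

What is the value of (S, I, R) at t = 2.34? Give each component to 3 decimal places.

(S, I, R) = (0.126, 0.603, 0.271)

t=0.000: state=(0.980, 0.020, 0.000)
step 1 (dt=0.02): k1=(-0.058, 0.050, 0.008), k2=(-0.059, 0.051, 0.008), k3=(-0.059, 0.051, 0.008), k4=(-0.061, 0.053, 0.008); state += dt/6·(k1+2k2+2k3+k4)
t=0.020: state=(0.979, 0.021, 0.000)
t=0.040: state=(0.978, 0.022, 0.000)
t=0.060: state=(0.976, 0.023, 0.001)
continuing one RK4 step at a time; state shown every 5 steps (Δt=0.1):
t=0.100: state=(0.973, 0.026, 0.001)
t=0.200: state=(0.965, 0.033, 0.002)
t=0.300: state=(0.954, 0.042, 0.003)
t=0.400: state=(0.941, 0.054, 0.005)
t=0.500: state=(0.924, 0.068, 0.008)
t=0.600: state=(0.904, 0.086, 0.011)
t=0.700: state=(0.878, 0.107, 0.014)
t=0.800: state=(0.848, 0.133, 0.019)
t=0.900: state=(0.812, 0.164, 0.025)
t=1.000: state=(0.769, 0.199, 0.032)
t=1.100: state=(0.721, 0.238, 0.041)
t=1.200: state=(0.668, 0.281, 0.051)
t=1.300: state=(0.610, 0.327, 0.063)
t=1.400: state=(0.550, 0.374, 0.076)
t=1.500: state=(0.489, 0.419, 0.092)
t=1.600: state=(0.429, 0.462, 0.109)
t=1.700: state=(0.372, 0.500, 0.128)
t=1.800: state=(0.320, 0.532, 0.148)
t=1.900: state=(0.272, 0.559, 0.169)
t=2.000: state=(0.230, 0.579, 0.192)
t=2.100: state=(0.193, 0.592, 0.214)
t=2.200: state=(0.162, 0.600, 0.238)
t=2.300: state=(0.135, 0.603, 0.261)
t=2.340: state=(0.126, 0.603, 0.271)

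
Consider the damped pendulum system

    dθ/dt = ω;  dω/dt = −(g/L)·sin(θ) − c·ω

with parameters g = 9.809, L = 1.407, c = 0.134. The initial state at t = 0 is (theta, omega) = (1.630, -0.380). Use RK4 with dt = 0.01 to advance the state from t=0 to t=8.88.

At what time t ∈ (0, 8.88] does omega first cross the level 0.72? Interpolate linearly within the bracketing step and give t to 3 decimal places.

t=0.000: state=(1.630, -0.380)
step 1 (dt=0.01): k1=(-0.380, -6.908), k2=(-0.415, -6.905), k3=(-0.415, -6.905), k4=(-0.449, -6.901); state += dt/6·(k1+2k2+2k3+k4)
t=0.010: state=(1.626, -0.449)
t=0.020: state=(1.621, -0.518)
t=0.030: state=(1.615, -0.587)
continuing one RK4 step at a time; state shown every 50 steps (Δt=0.5):
t=0.500: state=(0.621, -3.414)
t=1.000: state=(-1.052, -2.390)
t=1.450: state=(-1.435, 0.707)
next step: t=1.460: state=(-1.427, 0.775) — omega has crossed 0.72
linear interpolation between t=1.450 (0.70692) and t=1.460 (0.77497) → t≈1.452

t = 1.452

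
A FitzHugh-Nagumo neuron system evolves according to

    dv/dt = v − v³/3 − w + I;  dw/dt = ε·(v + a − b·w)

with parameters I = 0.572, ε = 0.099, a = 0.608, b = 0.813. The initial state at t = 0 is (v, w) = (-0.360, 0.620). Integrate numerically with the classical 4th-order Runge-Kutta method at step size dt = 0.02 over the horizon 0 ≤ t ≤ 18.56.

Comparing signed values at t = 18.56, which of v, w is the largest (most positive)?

t=0.000: state=(-0.360, 0.620)
step 1 (dt=0.02): k1=(-0.392, -0.025), k2=(-0.396, -0.026), k3=(-0.396, -0.026), k4=(-0.399, -0.026); state += dt/6·(k1+2k2+2k3+k4)
t=0.020: state=(-0.368, 0.619)
t=0.040: state=(-0.376, 0.619)
t=0.060: state=(-0.384, 0.618)
continuing one RK4 step at a time; state shown every 50 steps (Δt=1):
t=1.000: state=(-0.906, 0.572)
t=2.000: state=(-1.449, 0.470)
t=3.000: state=(-1.594, 0.344)
t=4.000: state=(-1.563, 0.225)
t=5.000: state=(-1.496, 0.120)
t=6.000: state=(-1.421, 0.029)
t=7.000: state=(-1.341, -0.046)
t=8.000: state=(-1.258, -0.109)
t=9.000: state=(-1.168, -0.158)
t=10.000: state=(-1.070, -0.194)
t=11.000: state=(-0.957, -0.218)
t=12.000: state=(-0.814, -0.228)
t=13.000: state=(-0.609, -0.220)
t=14.000: state=(-0.242, -0.188)
t=15.000: state=(0.588, -0.104)
t=16.000: state=(1.683, 0.076)
t=17.000: state=(1.865, 0.301)
t=18.000: state=(1.800, 0.511)
t=18.560: state=(1.752, 0.617)
compare at T: v=1.752, w=0.617

largest component: v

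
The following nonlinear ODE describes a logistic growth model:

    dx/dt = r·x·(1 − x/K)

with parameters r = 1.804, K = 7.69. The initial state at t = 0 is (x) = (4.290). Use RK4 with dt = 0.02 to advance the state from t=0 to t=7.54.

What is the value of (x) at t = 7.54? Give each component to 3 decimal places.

(x) = (7.690)

t=0.000: state=(4.290)
step 1 (dt=0.02): k1=(3.422), k2=(3.414), k3=(3.414), k4=(3.406); state += dt/6·(k1+2k2+2k3+k4)
t=0.020: state=(4.358)
t=0.040: state=(4.426)
t=0.060: state=(4.494)
continuing one RK4 step at a time; state shown every 25 steps (Δt=0.5):
t=0.500: state=(5.819)
t=1.000: state=(6.802)
t=1.500: state=(7.303)
t=2.000: state=(7.528)
t=2.500: state=(7.624)
t=3.000: state=(7.663)
t=3.500: state=(7.679)
t=4.000: state=(7.686)
t=4.500: state=(7.688)
t=5.000: state=(7.689)
t=5.500: state=(7.690)
t=6.000: state=(7.690)
t=6.500: state=(7.690)
t=7.000: state=(7.690)
t=7.500: state=(7.690)
t=7.540: state=(7.690)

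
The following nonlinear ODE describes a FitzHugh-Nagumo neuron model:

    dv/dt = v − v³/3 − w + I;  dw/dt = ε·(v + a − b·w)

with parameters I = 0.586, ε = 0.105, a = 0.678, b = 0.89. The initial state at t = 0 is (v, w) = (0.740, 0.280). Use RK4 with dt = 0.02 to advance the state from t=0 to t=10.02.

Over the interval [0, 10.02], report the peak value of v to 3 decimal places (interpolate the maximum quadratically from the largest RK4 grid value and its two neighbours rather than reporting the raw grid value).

t=0.000: state=(0.740, 0.280)
step 1 (dt=0.02): k1=(0.911, 0.123), k2=(0.914, 0.124), k3=(0.914, 0.124), k4=(0.916, 0.124); state += dt/6·(k1+2k2+2k3+k4)
t=0.020: state=(0.758, 0.282)
t=0.040: state=(0.777, 0.285)
t=0.060: state=(0.795, 0.288)
continuing one RK4 step at a time; state shown every 25 steps (Δt=0.5):
t=0.500: state=(1.200, 0.352)
t=1.000: state=(1.538, 0.442)
t=1.500: state=(1.683, 0.540)
t=2.000: state=(1.710, 0.637)
t=2.500: state=(1.690, 0.730)
t=3.000: state=(1.653, 0.817)
t=3.500: state=(1.609, 0.899)
t=4.000: state=(1.562, 0.974)
t=4.500: state=(1.513, 1.043)
t=5.000: state=(1.463, 1.106)
t=5.500: state=(1.412, 1.164)
t=6.000: state=(1.359, 1.217)
t=6.500: state=(1.303, 1.264)
t=7.000: state=(1.245, 1.307)
t=7.500: state=(1.184, 1.344)
t=8.000: state=(1.117, 1.377)
t=8.500: state=(1.045, 1.404)
t=9.000: state=(0.963, 1.426)
t=9.500: state=(0.868, 1.443)
t=10.000: state=(0.753, 1.454)
t=10.020: state=(0.748, 1.454)
largest grid value and its neighbours: v(1.940)=1.71014, v(1.960)=1.71017, v(1.980)=1.71012
parabola through these three points peaks at t≈1.957 with v≈1.71017

max v = 1.710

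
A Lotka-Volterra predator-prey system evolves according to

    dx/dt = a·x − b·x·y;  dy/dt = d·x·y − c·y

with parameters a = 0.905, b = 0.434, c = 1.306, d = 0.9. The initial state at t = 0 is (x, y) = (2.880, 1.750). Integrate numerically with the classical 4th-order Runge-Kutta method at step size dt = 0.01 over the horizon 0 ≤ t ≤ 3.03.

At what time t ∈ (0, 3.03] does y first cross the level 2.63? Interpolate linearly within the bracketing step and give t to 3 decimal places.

t=0.000: state=(2.880, 1.750)
step 1 (dt=0.01): k1=(0.419, 2.251), k2=(0.405, 2.268), k3=(0.405, 2.268), k4=(0.391, 2.286); state += dt/6·(k1+2k2+2k3+k4)
t=0.010: state=(2.884, 1.773)
t=0.020: state=(2.888, 1.796)
t=0.030: state=(2.891, 1.819)
continuing one RK4 step at a time; state shown every 10 steps (Δt=0.1):
t=0.100: state=(2.907, 1.993)
t=0.200: state=(2.902, 2.272)
t=0.300: state=(2.859, 2.585)
t=0.310: state=(2.853, 2.618)
next step: t=0.320: state=(2.846, 2.651) — y has crossed 2.63
linear interpolation between t=0.310 (2.61769) and t=0.320 (2.65083) → t≈0.314

t = 0.314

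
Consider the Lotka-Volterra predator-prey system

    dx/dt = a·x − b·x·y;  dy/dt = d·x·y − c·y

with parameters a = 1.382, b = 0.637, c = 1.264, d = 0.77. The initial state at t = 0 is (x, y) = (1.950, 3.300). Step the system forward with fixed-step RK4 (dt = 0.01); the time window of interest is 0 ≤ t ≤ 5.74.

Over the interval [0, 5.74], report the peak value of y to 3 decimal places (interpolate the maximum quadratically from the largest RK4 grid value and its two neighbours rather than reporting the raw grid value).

t=0.000: state=(1.950, 3.300)
step 1 (dt=0.01): k1=(-1.404, 0.784), k2=(-1.404, 0.767), k3=(-1.404, 0.767), k4=(-1.404, 0.750); state += dt/6·(k1+2k2+2k3+k4)
t=0.010: state=(1.936, 3.308)
t=0.020: state=(1.922, 3.315)
t=0.030: state=(1.908, 3.322)
continuing one RK4 step at a time; state shown every 20 steps (Δt=0.2):
t=0.200: state=(1.677, 3.388)
t=0.400: state=(1.438, 3.342)
t=0.600: state=(1.249, 3.190)
t=0.800: state=(1.112, 2.969)
t=1.000: state=(1.020, 2.716)
t=1.200: state=(0.968, 2.457)
t=1.400: state=(0.948, 2.211)
t=1.600: state=(0.957, 1.987)
t=1.800: state=(0.992, 1.793)
t=2.000: state=(1.052, 1.629)
t=2.200: state=(1.137, 1.497)
t=2.400: state=(1.247, 1.396)
t=2.600: state=(1.382, 1.327)
t=2.800: state=(1.543, 1.291)
t=3.000: state=(1.727, 1.289)
t=3.200: state=(1.928, 1.326)
t=3.400: state=(2.137, 1.408)
t=3.600: state=(2.335, 1.544)
t=3.800: state=(2.499, 1.741)
t=4.000: state=(2.598, 2.004)
t=4.200: state=(2.601, 2.325)
t=4.400: state=(2.493, 2.677)
t=4.600: state=(2.287, 3.008)
t=4.800: state=(2.021, 3.256)
t=5.000: state=(1.744, 3.379)
t=5.200: state=(1.494, 3.365)
t=5.400: state=(1.292, 3.236)
t=5.600: state=(1.142, 3.030)
t=5.740: state=(1.066, 2.858)
largest grid value and its neighbours: y(5.070)=3.38866, y(5.080)=3.38875, y(5.090)=3.38852
parabola through these three points peaks at t≈5.078 with y≈3.38876

max y = 3.389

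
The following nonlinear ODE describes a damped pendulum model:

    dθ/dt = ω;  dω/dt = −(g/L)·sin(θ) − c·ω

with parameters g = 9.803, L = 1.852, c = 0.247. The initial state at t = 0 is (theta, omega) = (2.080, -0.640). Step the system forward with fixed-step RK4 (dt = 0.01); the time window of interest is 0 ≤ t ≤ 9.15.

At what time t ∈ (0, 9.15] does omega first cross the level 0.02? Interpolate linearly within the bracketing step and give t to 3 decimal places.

t = 1.634

t=0.000: state=(2.080, -0.640)
step 1 (dt=0.01): k1=(-0.640, -4.464), k2=(-0.662, -4.466), k3=(-0.662, -4.467), k4=(-0.685, -4.470); state += dt/6·(k1+2k2+2k3+k4)
t=0.010: state=(2.073, -0.685)
t=0.020: state=(2.066, -0.729)
t=0.030: state=(2.059, -0.774)
continuing one RK4 step at a time; state shown every 50 steps (Δt=0.5):
t=0.500: state=(1.184, -2.943)
t=1.000: state=(-0.544, -3.281)
t=1.500: state=(-1.573, -0.699)
t=1.630: state=(-1.618, 0.000)
next step: t=1.640: state=(-1.618, 0.053) — omega has crossed 0.02
linear interpolation between t=1.630 (0.00023) and t=1.640 (0.05304) → t≈1.634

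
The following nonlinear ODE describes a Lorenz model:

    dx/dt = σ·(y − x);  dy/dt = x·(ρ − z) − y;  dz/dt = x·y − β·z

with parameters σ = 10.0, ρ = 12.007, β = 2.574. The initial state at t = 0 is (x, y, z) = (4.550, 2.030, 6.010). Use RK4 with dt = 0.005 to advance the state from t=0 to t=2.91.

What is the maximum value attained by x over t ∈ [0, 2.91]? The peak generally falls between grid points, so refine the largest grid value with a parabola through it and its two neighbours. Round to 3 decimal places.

max x = 7.890

t=0.000: state=(4.550, 2.030, 6.010)
step 1 (dt=0.005): k1=(-25.200, 25.256, -6.233), k2=(-23.939, 24.885, -6.038), k3=(-23.979, 24.903, -6.037), k4=(-22.756, 24.547, -5.847); state += dt/6·(k1+2k2+2k3+k4)
t=0.005: state=(4.430, 2.154, 5.980)
t=0.010: state=(4.322, 2.276, 5.951)
t=0.015: state=(4.225, 2.394, 5.925)
continuing one RK4 step at a time; state shown every 20 steps (Δt=0.1):
t=0.100: state=(3.762, 4.143, 5.729)
t=0.200: state=(4.734, 6.149, 6.354)
t=0.300: state=(6.351, 8.026, 8.449)
t=0.400: state=(7.699, 8.496, 11.851)
t=0.500: state=(7.630, 6.681, 14.469)
t=0.600: state=(6.110, 4.276, 14.486)
t=0.700: state=(4.415, 3.003, 12.817)
t=0.800: state=(3.398, 2.772, 10.859)
t=0.900: state=(3.108, 3.120, 9.216)
t=1.000: state=(3.369, 3.863, 8.108)
t=1.100: state=(4.069, 4.962, 7.712)
t=1.200: state=(5.114, 6.274, 8.256)
t=1.300: state=(6.261, 7.301, 9.854)
t=1.400: state=(6.978, 7.272, 11.987)
t=1.500: state=(6.758, 6.053, 13.376)
t=1.600: state=(5.765, 4.618, 13.270)
t=1.700: state=(4.700, 3.801, 12.154)
t=1.800: state=(4.049, 3.657, 10.797)
t=1.900: state=(3.903, 3.988, 9.663)
t=2.000: state=(4.187, 4.653, 9.000)
t=2.100: state=(4.795, 5.521, 8.975)
t=2.200: state=(5.568, 6.340, 9.676)
t=2.300: state=(6.224, 6.701, 10.927)
t=2.400: state=(6.424, 6.322, 12.137)
t=2.500: state=(6.048, 5.447, 12.637)
t=2.600: state=(5.357, 4.649, 12.287)
t=2.700: state=(4.743, 4.262, 11.451)
t=2.800: state=(4.432, 4.296, 10.557)
t=2.900: state=(4.463, 4.650, 9.899)
t=2.910: state=(4.483, 4.699, 9.854)
largest grid value and its neighbours: x(0.440)=7.88609, x(0.445)=7.88970, x(0.450)=7.88873
parabola through these three points peaks at t≈0.446 with x≈7.88989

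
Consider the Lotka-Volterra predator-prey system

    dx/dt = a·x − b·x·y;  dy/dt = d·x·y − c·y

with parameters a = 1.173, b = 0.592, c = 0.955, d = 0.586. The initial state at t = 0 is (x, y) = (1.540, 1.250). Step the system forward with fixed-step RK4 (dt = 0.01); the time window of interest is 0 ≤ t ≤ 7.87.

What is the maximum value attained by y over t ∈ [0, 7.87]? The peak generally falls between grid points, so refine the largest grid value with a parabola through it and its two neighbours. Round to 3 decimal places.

t=0.000: state=(1.540, 1.250)
step 1 (dt=0.01): k1=(0.667, -0.066), k2=(0.669, -0.063), k3=(0.669, -0.063), k4=(0.670, -0.061); state += dt/6·(k1+2k2+2k3+k4)
t=0.010: state=(1.547, 1.249)
t=0.020: state=(1.553, 1.249)
t=0.030: state=(1.560, 1.248)
continuing one RK4 step at a time; state shown every 50 steps (Δt=0.5):
t=0.500: state=(1.909, 1.283)
t=1.000: state=(2.292, 1.475)
t=1.500: state=(2.526, 1.865)
t=2.000: state=(2.416, 2.410)
t=2.500: state=(1.978, 2.861)
t=3.000: state=(1.491, 2.943)
t=3.500: state=(1.159, 2.679)
t=4.000: state=(1.000, 2.272)
t=4.500: state=(0.974, 1.877)
t=5.000: state=(1.055, 1.564)
t=5.500: state=(1.235, 1.353)
t=6.000: state=(1.514, 1.253)
t=6.500: state=(1.878, 1.276)
t=7.000: state=(2.265, 1.453)
t=7.500: state=(2.518, 1.827)
t=7.870: state=(2.498, 2.219)
largest grid value and its neighbours: y(2.840)=2.96182, y(2.850)=2.96183, y(2.860)=2.96167
parabola through these three points peaks at t≈2.846 with y≈2.96185

max y = 2.962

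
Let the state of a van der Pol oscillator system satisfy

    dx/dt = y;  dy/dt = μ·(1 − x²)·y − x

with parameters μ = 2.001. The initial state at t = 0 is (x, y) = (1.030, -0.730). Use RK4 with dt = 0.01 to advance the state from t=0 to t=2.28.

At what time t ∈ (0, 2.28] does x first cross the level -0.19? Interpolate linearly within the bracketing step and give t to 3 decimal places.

t=0.000: state=(1.030, -0.730)
step 1 (dt=0.01): k1=(-0.730, -0.941), k2=(-0.735, -0.948), k3=(-0.735, -0.948), k4=(-0.739, -0.955); state += dt/6·(k1+2k2+2k3+k4)
t=0.010: state=(1.023, -0.739)
t=0.020: state=(1.015, -0.749)
t=0.030: state=(1.008, -0.759)
continuing one RK4 step at a time; state shown every 10 steps (Δt=0.1):
t=0.100: state=(0.952, -0.832)
t=0.200: state=(0.863, -0.954)
t=0.300: state=(0.760, -1.105)
t=0.400: state=(0.641, -1.297)
t=0.500: state=(0.499, -1.545)
t=0.600: state=(0.329, -1.868)
t=0.700: state=(0.122, -2.282)
t=0.800: state=(-0.130, -2.785)
t=0.820: state=(-0.187, -2.893)
next step: t=0.830: state=(-0.216, -2.947) — x has crossed -0.19
linear interpolation between t=0.820 (-0.18724) and t=0.830 (-0.21643) → t≈0.821

t = 0.821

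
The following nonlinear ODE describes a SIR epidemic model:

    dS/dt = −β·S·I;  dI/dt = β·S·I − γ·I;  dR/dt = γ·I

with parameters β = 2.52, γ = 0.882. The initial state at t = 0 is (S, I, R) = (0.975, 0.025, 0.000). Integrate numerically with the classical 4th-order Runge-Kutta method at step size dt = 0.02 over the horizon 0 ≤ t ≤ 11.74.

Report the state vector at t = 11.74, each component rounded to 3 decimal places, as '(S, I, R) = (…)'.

(S, I, R) = (0.068, 0.001, 0.931)

t=0.000: state=(0.975, 0.025, 0.000)
step 1 (dt=0.02): k1=(-0.061, 0.039, 0.022), k2=(-0.062, 0.040, 0.022), k3=(-0.062, 0.040, 0.022), k4=(-0.063, 0.041, 0.023); state += dt/6·(k1+2k2+2k3+k4)
t=0.020: state=(0.974, 0.026, 0.000)
t=0.040: state=(0.972, 0.027, 0.001)
t=0.060: state=(0.971, 0.027, 0.001)
continuing one RK4 step at a time; state shown every 25 steps (Δt=0.5):
t=0.500: state=(0.930, 0.054, 0.017)
t=1.000: state=(0.843, 0.106, 0.051)
t=1.500: state=(0.705, 0.182, 0.114)
t=2.000: state=(0.534, 0.255, 0.211)
t=2.500: state=(0.377, 0.290, 0.333)
t=3.000: state=(0.262, 0.278, 0.460)
t=3.500: state=(0.189, 0.237, 0.574)
t=4.000: state=(0.145, 0.188, 0.668)
t=4.500: state=(0.118, 0.142, 0.740)
t=5.000: state=(0.101, 0.105, 0.794)
t=5.500: state=(0.090, 0.076, 0.834)
t=6.000: state=(0.083, 0.055, 0.862)
t=6.500: state=(0.078, 0.039, 0.883)
t=7.000: state=(0.075, 0.028, 0.897)
t=7.500: state=(0.073, 0.019, 0.908)
t=8.000: state=(0.071, 0.014, 0.915)
t=8.500: state=(0.070, 0.010, 0.920)
t=9.000: state=(0.070, 0.007, 0.924)
t=9.500: state=(0.069, 0.005, 0.926)
t=10.000: state=(0.069, 0.003, 0.928)
t=10.500: state=(0.069, 0.002, 0.929)
t=11.000: state=(0.068, 0.002, 0.930)
t=11.500: state=(0.068, 0.001, 0.931)
t=11.740: state=(0.068, 0.001, 0.931)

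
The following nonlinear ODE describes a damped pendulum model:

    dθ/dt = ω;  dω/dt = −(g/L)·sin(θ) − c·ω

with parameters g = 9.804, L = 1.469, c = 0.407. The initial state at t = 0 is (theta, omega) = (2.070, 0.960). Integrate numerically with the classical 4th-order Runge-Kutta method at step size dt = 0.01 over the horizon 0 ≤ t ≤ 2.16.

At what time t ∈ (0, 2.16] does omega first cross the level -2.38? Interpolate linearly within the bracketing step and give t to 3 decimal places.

t = 0.590

t=0.000: state=(2.070, 0.960)
step 1 (dt=0.01): k1=(0.960, -6.250), k2=(0.929, -6.222), k3=(0.929, -6.223), k4=(0.898, -6.195); state += dt/6·(k1+2k2+2k3+k4)
t=0.010: state=(2.079, 0.898)
t=0.020: state=(2.088, 0.836)
t=0.030: state=(2.096, 0.775)
continuing one RK4 step at a time; state shown every 10 steps (Δt=0.1):
t=0.100: state=(2.136, 0.360)
t=0.200: state=(2.143, -0.204)
t=0.300: state=(2.095, -0.752)
t=0.400: state=(1.993, -1.303)
t=0.500: state=(1.834, -1.865)
t=0.590: state=(1.643, -2.378)
next step: t=0.600: state=(1.619, -2.435) — omega has crossed -2.38
linear interpolation between t=0.590 (-2.37841) and t=0.600 (-2.43523) → t≈0.590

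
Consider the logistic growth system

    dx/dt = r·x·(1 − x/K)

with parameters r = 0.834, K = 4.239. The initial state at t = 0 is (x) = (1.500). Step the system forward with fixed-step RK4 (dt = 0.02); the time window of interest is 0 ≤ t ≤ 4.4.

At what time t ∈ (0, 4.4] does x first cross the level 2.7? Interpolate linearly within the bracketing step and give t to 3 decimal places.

t = 1.396

t=0.000: state=(1.500)
step 1 (dt=0.02): k1=(0.808), k2=(0.810), k3=(0.810), k4=(0.812); state += dt/6·(k1+2k2+2k3+k4)
t=0.020: state=(1.516)
t=0.040: state=(1.532)
t=0.060: state=(1.549)
continuing one RK4 step at a time; state shown every 10 steps (Δt=0.2):
t=0.200: state=(1.665)
t=0.400: state=(1.837)
t=0.600: state=(2.012)
t=0.800: state=(2.188)
t=1.000: state=(2.364)
t=1.200: state=(2.536)
t=1.380: state=(2.687)
next step: t=1.400: state=(2.703) — x has crossed 2.7
linear interpolation between t=1.380 (2.68691) and t=1.400 (2.70329) → t≈1.396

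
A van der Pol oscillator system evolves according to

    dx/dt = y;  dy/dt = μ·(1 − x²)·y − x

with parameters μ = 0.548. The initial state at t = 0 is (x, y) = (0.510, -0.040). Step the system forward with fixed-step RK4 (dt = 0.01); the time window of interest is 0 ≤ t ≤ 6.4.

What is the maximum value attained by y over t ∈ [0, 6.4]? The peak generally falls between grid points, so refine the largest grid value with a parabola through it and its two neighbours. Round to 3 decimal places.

t=0.000: state=(0.510, -0.040)
step 1 (dt=0.01): k1=(-0.040, -0.526), k2=(-0.043, -0.527), k3=(-0.043, -0.527), k4=(-0.045, -0.528); state += dt/6·(k1+2k2+2k3+k4)
t=0.010: state=(0.510, -0.045)
t=0.020: state=(0.509, -0.051)
t=0.030: state=(0.509, -0.056)
continuing one RK4 step at a time; state shown every 25 steps (Δt=0.25):
t=0.250: state=(0.483, -0.176)
t=0.500: state=(0.422, -0.317)
t=0.750: state=(0.325, -0.456)
t=1.000: state=(0.194, -0.589)
t=1.250: state=(0.032, -0.705)
t=1.500: state=(-0.156, -0.792)
t=1.750: state=(-0.360, -0.832)
t=2.000: state=(-0.566, -0.804)
t=2.250: state=(-0.756, -0.697)
t=2.500: state=(-0.908, -0.513)
t=2.750: state=(-1.008, -0.277)
t=3.000: state=(-1.045, -0.018)
t=3.250: state=(-1.017, 0.240)
t=3.500: state=(-0.926, 0.487)
t=3.750: state=(-0.774, 0.724)
t=4.000: state=(-0.564, 0.955)
t=4.250: state=(-0.297, 1.183)
t=4.500: state=(0.025, 1.389)
t=4.750: state=(0.392, 1.528)
t=5.000: state=(0.777, 1.518)
t=5.250: state=(1.133, 1.293)
t=5.500: state=(1.408, 0.880)
t=5.750: state=(1.567, 0.399)
t=6.000: state=(1.611, -0.037)
t=6.250: state=(1.556, -0.389)
t=6.400: state=(1.484, -0.566)
largest grid value and its neighbours: y(4.860)=1.54708, y(4.870)=1.54711, y(4.880)=1.54685
parabola through these three points peaks at t≈4.866 with y≈1.54714

max y = 1.547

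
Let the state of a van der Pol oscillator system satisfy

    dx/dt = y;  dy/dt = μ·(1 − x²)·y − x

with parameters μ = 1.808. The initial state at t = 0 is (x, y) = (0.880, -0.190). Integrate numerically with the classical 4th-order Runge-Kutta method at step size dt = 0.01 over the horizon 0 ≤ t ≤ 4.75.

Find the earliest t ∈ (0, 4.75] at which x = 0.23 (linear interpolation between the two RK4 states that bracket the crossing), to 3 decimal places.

t = 0.886

t=0.000: state=(0.880, -0.190)
step 1 (dt=0.01): k1=(-0.190, -0.957), k2=(-0.195, -0.959), k3=(-0.195, -0.959), k4=(-0.200, -0.961); state += dt/6·(k1+2k2+2k3+k4)
t=0.010: state=(0.878, -0.200)
t=0.020: state=(0.876, -0.209)
t=0.030: state=(0.874, -0.219)
continuing one RK4 step at a time; state shown every 20 steps (Δt=0.2):
t=0.200: state=(0.822, -0.390)
t=0.400: state=(0.722, -0.618)
t=0.600: state=(0.571, -0.906)
t=0.800: state=(0.352, -1.310)
t=0.880: state=(0.239, -1.520)
next step: t=0.890: state=(0.224, -1.549) — x has crossed 0.23
linear interpolation between t=0.880 (0.23919) and t=0.890 (0.22385) → t≈0.886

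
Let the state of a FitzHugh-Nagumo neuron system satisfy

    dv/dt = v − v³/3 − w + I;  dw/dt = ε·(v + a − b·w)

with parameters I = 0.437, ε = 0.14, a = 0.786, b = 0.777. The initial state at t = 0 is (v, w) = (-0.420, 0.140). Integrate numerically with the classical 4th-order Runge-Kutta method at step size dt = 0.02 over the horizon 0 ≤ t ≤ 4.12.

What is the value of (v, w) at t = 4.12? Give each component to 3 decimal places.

t=0.000: state=(-0.420, 0.140)
step 1 (dt=0.02): k1=(-0.098, 0.036), k2=(-0.099, 0.036), k3=(-0.099, 0.036), k4=(-0.101, 0.036); state += dt/6·(k1+2k2+2k3+k4)
t=0.020: state=(-0.422, 0.141)
t=0.040: state=(-0.424, 0.141)
t=0.060: state=(-0.426, 0.142)
continuing one RK4 step at a time; state shown every 10 steps (Δt=0.2):
t=0.200: state=(-0.442, 0.147)
t=0.400: state=(-0.469, 0.153)
t=0.600: state=(-0.503, 0.158)
t=0.800: state=(-0.542, 0.162)
t=1.000: state=(-0.588, 0.164)
t=1.200: state=(-0.641, 0.166)
t=1.400: state=(-0.701, 0.165)
t=1.600: state=(-0.767, 0.163)
t=1.800: state=(-0.837, 0.159)
t=2.000: state=(-0.912, 0.153)
t=2.200: state=(-0.987, 0.146)
t=2.400: state=(-1.061, 0.136)
t=2.600: state=(-1.131, 0.124)
t=2.800: state=(-1.194, 0.111)
t=3.000: state=(-1.250, 0.097)
t=3.200: state=(-1.298, 0.081)
t=3.400: state=(-1.336, 0.065)
t=3.600: state=(-1.365, 0.048)
t=3.800: state=(-1.387, 0.030)
t=4.000: state=(-1.402, 0.013)
t=4.120: state=(-1.408, 0.002)

(v, w) = (-1.408, 0.002)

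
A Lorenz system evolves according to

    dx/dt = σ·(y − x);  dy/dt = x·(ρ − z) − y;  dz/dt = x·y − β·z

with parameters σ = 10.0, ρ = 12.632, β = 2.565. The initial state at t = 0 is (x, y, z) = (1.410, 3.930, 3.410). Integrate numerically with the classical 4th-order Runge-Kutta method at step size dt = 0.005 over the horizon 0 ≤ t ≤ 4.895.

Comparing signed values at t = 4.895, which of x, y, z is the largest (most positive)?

largest component: z

t=0.000: state=(1.410, 3.930, 3.410)
step 1 (dt=0.005): k1=(25.200, 9.073, -3.205), k2=(24.797, 9.643, -2.904), k3=(24.821, 9.631, -2.908), k4=(24.441, 10.192, -2.606); state += dt/6·(k1+2k2+2k3+k4)
t=0.005: state=(1.534, 3.978, 3.395)
t=0.010: state=(1.655, 4.032, 3.384)
t=0.015: state=(1.772, 4.091, 3.375)
continuing one RK4 step at a time; state shown every 40 steps (Δt=0.2):
t=0.200: state=(6.056, 8.795, 6.063)
t=0.400: state=(9.277, 8.144, 16.791)
t=0.600: state=(3.925, 1.603, 14.415)
t=0.800: state=(1.790, 1.642, 9.167)
t=1.000: state=(2.460, 3.239, 6.249)
t=1.200: state=(5.076, 6.922, 6.792)
t=1.400: state=(8.284, 8.712, 13.630)
t=1.600: state=(5.624, 3.533, 15.015)
t=1.800: state=(3.043, 2.622, 10.685)
t=2.000: state=(3.423, 4.131, 7.991)
t=2.200: state=(5.658, 7.052, 8.874)
t=2.400: state=(7.441, 7.312, 13.635)
t=2.600: state=(5.348, 4.011, 13.768)
t=2.800: state=(3.774, 3.596, 10.640)
t=3.000: state=(4.398, 5.124, 9.059)
t=3.200: state=(6.199, 7.044, 10.712)
t=3.400: state=(6.621, 6.080, 13.528)
t=3.600: state=(4.974, 4.228, 12.574)
t=3.800: state=(4.325, 4.428, 10.462)
t=4.000: state=(5.170, 5.818, 10.052)
t=4.200: state=(6.299, 6.581, 11.876)
t=4.400: state=(5.914, 5.351, 12.979)
t=4.600: state=(4.863, 4.537, 11.749)
t=4.800: state=(4.823, 5.084, 10.556)
t=4.895: state=(5.158, 5.584, 10.519)
compare at T: x=5.158, y=5.584, z=10.519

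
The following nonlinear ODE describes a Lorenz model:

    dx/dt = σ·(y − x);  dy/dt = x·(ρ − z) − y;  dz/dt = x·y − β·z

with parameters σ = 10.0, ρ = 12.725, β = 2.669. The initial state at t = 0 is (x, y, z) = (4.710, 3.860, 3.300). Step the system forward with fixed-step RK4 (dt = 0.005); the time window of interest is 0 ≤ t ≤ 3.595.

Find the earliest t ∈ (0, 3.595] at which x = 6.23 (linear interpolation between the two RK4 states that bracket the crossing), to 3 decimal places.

t=0.000: state=(4.710, 3.860, 3.300)
step 1 (dt=0.005): k1=(-8.500, 40.532, 9.373), k2=(-7.274, 40.120, 9.703), k3=(-7.315, 40.146, 9.709), k4=(-6.127, 39.759, 10.040); state += dt/6·(k1+2k2+2k3+k4)
t=0.005: state=(4.673, 4.061, 3.349)
t=0.010: state=(4.648, 4.258, 3.400)
t=0.015: state=(4.634, 4.452, 3.456)
t=0.130: state=(6.203, 8.558, 6.038)
next step: t=0.135: state=(6.322, 8.721, 6.227) — x has crossed 6.23
linear interpolation between t=0.130 (6.20291) and t=0.135 (6.32177) → t≈0.131

t = 0.131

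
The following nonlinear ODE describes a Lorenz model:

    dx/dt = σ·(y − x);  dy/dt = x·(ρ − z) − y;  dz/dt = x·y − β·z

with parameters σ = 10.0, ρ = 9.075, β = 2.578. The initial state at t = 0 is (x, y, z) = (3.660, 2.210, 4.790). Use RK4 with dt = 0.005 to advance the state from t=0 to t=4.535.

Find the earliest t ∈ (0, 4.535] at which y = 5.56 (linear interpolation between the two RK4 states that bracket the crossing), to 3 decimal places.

t = 0.288

t=0.000: state=(3.660, 2.210, 4.790)
step 1 (dt=0.005): k1=(-14.500, 13.473, -4.260), k2=(-13.801, 13.323, -4.191), k3=(-13.822, 13.330, -4.189), k4=(-13.142, 13.186, -4.119); state += dt/6·(k1+2k2+2k3+k4)
t=0.005: state=(3.591, 2.277, 4.769)
t=0.010: state=(3.528, 2.342, 4.749)
t=0.015: state=(3.472, 2.406, 4.729)
continuing one RK4 step at a time; state shown every 40 steps (Δt=0.2):
t=0.200: state=(3.733, 4.534, 4.699)
t=0.285: state=(4.519, 5.529, 5.371)
next step: t=0.290: state=(4.569, 5.585, 5.427) — y has crossed 5.56
linear interpolation between t=0.285 (5.52934) and t=0.290 (5.58507) → t≈0.288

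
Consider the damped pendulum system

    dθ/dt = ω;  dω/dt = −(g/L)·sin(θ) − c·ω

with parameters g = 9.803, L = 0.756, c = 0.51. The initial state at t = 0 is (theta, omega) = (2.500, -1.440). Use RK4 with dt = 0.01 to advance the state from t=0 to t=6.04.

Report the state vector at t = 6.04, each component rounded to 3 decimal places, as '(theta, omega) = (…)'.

t=0.000: state=(2.500, -1.440)
step 1 (dt=0.01): k1=(-1.440, -7.026), k2=(-1.475, -7.083), k3=(-1.475, -7.084), k4=(-1.511, -7.142); state += dt/6·(k1+2k2+2k3+k4)
t=0.010: state=(2.485, -1.511)
t=0.020: state=(2.470, -1.583)
t=0.030: state=(2.454, -1.656)
continuing one RK4 step at a time; state shown every 20 steps (Δt=0.2):
t=0.200: state=(2.054, -3.122)
t=0.400: state=(1.221, -5.203)
t=0.600: state=(0.051, -6.089)
t=0.800: state=(-1.027, -4.316)
t=1.000: state=(-1.610, -1.515)
t=1.200: state=(-1.649, 1.083)
t=1.400: state=(-1.194, 3.406)
t=1.600: state=(-0.348, 4.770)
t=1.800: state=(0.566, 3.998)
t=2.000: state=(1.148, 1.705)
t=2.200: state=(1.237, -0.787)
t=2.400: state=(0.860, -2.872)
t=2.600: state=(0.165, -3.799)
t=2.800: state=(-0.536, -2.936)
t=3.000: state=(-0.933, -0.943)
t=3.200: state=(-0.907, 1.161)
t=3.400: state=(-0.508, 2.681)
t=3.600: state=(0.079, 2.935)
t=3.800: state=(0.573, 1.816)
t=4.000: state=(0.763, 0.056)
t=4.200: state=(0.605, -1.555)
t=4.400: state=(0.194, -2.379)
t=4.600: state=(-0.267, -2.036)
t=4.800: state=(-0.560, -0.799)
t=5.000: state=(-0.573, 0.651)
t=5.200: state=(-0.327, 1.691)
t=5.400: state=(0.045, 1.871)
t=5.600: state=(0.361, 1.159)
t=5.800: state=(0.479, -0.004)
t=6.000: state=(0.367, -1.052)
t=6.040: state=(0.322, -1.204)

(theta, omega) = (0.322, -1.204)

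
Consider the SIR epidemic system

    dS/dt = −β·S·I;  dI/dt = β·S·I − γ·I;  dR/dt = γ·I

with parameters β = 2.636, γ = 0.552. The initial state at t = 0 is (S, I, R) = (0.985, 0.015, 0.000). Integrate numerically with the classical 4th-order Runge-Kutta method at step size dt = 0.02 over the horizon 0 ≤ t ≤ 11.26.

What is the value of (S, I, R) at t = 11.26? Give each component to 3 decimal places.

t=0.000: state=(0.985, 0.015, 0.000)
step 1 (dt=0.02): k1=(-0.039, 0.031, 0.008), k2=(-0.040, 0.031, 0.008), k3=(-0.040, 0.031, 0.008), k4=(-0.041, 0.032, 0.009); state += dt/6·(k1+2k2+2k3+k4)
t=0.020: state=(0.984, 0.016, 0.000)
t=0.040: state=(0.983, 0.016, 0.000)
t=0.060: state=(0.983, 0.017, 0.001)
continuing one RK4 step at a time; state shown every 25 steps (Δt=0.5):
t=0.500: state=(0.952, 0.041, 0.007)
t=1.000: state=(0.870, 0.104, 0.026)
t=1.500: state=(0.705, 0.225, 0.070)
t=2.000: state=(0.475, 0.372, 0.153)
t=2.500: state=(0.272, 0.459, 0.270)
t=3.000: state=(0.148, 0.455, 0.398)
t=3.500: state=(0.084, 0.400, 0.516)
t=4.000: state=(0.052, 0.331, 0.617)
t=4.500: state=(0.035, 0.266, 0.699)
t=5.000: state=(0.026, 0.210, 0.765)
t=5.500: state=(0.020, 0.164, 0.816)
t=6.000: state=(0.017, 0.127, 0.856)
t=6.500: state=(0.014, 0.099, 0.887)
t=7.000: state=(0.013, 0.076, 0.911)
t=7.500: state=(0.012, 0.059, 0.930)
t=8.000: state=(0.011, 0.045, 0.944)
t=8.500: state=(0.010, 0.035, 0.955)
t=9.000: state=(0.010, 0.027, 0.963)
t=9.500: state=(0.010, 0.021, 0.970)
t=10.000: state=(0.009, 0.016, 0.975)
t=10.500: state=(0.009, 0.012, 0.979)
t=11.000: state=(0.009, 0.009, 0.982)
t=11.260: state=(0.009, 0.008, 0.983)

(S, I, R) = (0.009, 0.008, 0.983)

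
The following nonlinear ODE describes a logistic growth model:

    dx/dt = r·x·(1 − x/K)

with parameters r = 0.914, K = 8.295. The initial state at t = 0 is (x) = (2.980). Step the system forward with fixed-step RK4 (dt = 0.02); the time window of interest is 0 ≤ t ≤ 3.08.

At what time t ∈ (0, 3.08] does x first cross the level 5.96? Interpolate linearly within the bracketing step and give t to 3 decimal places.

t = 1.658

t=0.000: state=(2.980)
step 1 (dt=0.02): k1=(1.745), k2=(1.750), k3=(1.750), k4=(1.754); state += dt/6·(k1+2k2+2k3+k4)
t=0.020: state=(3.015)
t=0.040: state=(3.050)
t=0.060: state=(3.086)
continuing one RK4 step at a time; state shown every 5 steps (Δt=0.1):
t=0.100: state=(3.157)
t=0.200: state=(3.337)
t=0.300: state=(3.521)
t=0.400: state=(3.707)
t=0.500: state=(3.896)
t=0.600: state=(4.085)
t=0.700: state=(4.274)
t=0.800: state=(4.463)
t=0.900: state=(4.651)
t=1.000: state=(4.837)
t=1.100: state=(5.019)
t=1.200: state=(5.199)
t=1.300: state=(5.374)
t=1.400: state=(5.544)
t=1.500: state=(5.710)
t=1.600: state=(5.870)
t=1.640: state=(5.932)
next step: t=1.660: state=(5.963) — x has crossed 5.96
linear interpolation between t=1.640 (5.93187) and t=1.660 (5.96264) → t≈1.658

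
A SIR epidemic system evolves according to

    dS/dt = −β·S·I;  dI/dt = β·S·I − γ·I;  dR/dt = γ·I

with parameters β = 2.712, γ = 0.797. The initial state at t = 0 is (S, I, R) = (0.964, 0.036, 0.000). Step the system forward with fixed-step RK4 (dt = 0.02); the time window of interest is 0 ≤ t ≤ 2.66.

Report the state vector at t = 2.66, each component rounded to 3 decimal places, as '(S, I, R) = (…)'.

t=0.000: state=(0.964, 0.036, 0.000)
step 1 (dt=0.02): k1=(-0.094, 0.065, 0.029), k2=(-0.096, 0.067, 0.029), k3=(-0.096, 0.067, 0.029), k4=(-0.097, 0.068, 0.030); state += dt/6·(k1+2k2+2k3+k4)
t=0.020: state=(0.962, 0.037, 0.001)
t=0.040: state=(0.960, 0.039, 0.001)
t=0.060: state=(0.958, 0.040, 0.002)
continuing one RK4 step at a time; state shown every 5 steps (Δt=0.1):
t=0.100: state=(0.954, 0.043, 0.003)
t=0.200: state=(0.942, 0.051, 0.007)
t=0.300: state=(0.927, 0.061, 0.011)
t=0.400: state=(0.911, 0.073, 0.017)
t=0.500: state=(0.891, 0.086, 0.023)
t=0.600: state=(0.869, 0.100, 0.030)
t=0.700: state=(0.844, 0.117, 0.039)
t=0.800: state=(0.816, 0.135, 0.049)
t=0.900: state=(0.784, 0.155, 0.061)
t=1.000: state=(0.750, 0.176, 0.074)
t=1.100: state=(0.713, 0.199, 0.089)
t=1.200: state=(0.673, 0.221, 0.105)
t=1.300: state=(0.632, 0.244, 0.124)
t=1.400: state=(0.590, 0.266, 0.144)
t=1.500: state=(0.547, 0.286, 0.166)
t=1.600: state=(0.505, 0.305, 0.190)
t=1.700: state=(0.464, 0.321, 0.215)
t=1.800: state=(0.424, 0.334, 0.241)
t=1.900: state=(0.387, 0.345, 0.268)
t=2.000: state=(0.352, 0.352, 0.296)
t=2.100: state=(0.320, 0.356, 0.324)
t=2.200: state=(0.290, 0.357, 0.353)
t=2.300: state=(0.264, 0.355, 0.381)
t=2.400: state=(0.240, 0.351, 0.409)
t=2.500: state=(0.218, 0.345, 0.437)
t=2.600: state=(0.199, 0.337, 0.464)
t=2.660: state=(0.188, 0.332, 0.480)

(S, I, R) = (0.188, 0.332, 0.480)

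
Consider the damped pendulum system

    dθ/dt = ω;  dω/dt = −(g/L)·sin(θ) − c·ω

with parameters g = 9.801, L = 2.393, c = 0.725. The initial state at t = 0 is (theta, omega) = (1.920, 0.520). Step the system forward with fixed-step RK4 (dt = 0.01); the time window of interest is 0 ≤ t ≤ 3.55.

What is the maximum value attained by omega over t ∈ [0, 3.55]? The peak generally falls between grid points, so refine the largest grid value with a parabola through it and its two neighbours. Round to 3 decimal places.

t=0.000: state=(1.920, 0.520)
step 1 (dt=0.01): k1=(0.520, -4.226), k2=(0.499, -4.207), k3=(0.499, -4.207), k4=(0.478, -4.188); state += dt/6·(k1+2k2+2k3+k4)
t=0.010: state=(1.925, 0.478)
t=0.020: state=(1.930, 0.436)
t=0.030: state=(1.934, 0.395)
continuing one RK4 step at a time; state shown every 20 steps (Δt=0.2):
t=0.200: state=(1.944, -0.260)
t=0.400: state=(1.822, -0.948)
t=0.600: state=(1.569, -1.574)
t=0.800: state=(1.199, -2.107)
t=1.000: state=(0.739, -2.445)
t=1.200: state=(0.242, -2.467)
t=1.400: state=(-0.224, -2.132)
t=1.600: state=(-0.593, -1.533)
t=1.800: state=(-0.829, -0.821)
t=2.000: state=(-0.923, -0.119)
t=2.200: state=(-0.883, 0.500)
t=2.400: state=(-0.731, 0.986)
t=2.600: state=(-0.500, 1.294)
t=2.800: state=(-0.228, 1.389)
t=3.000: state=(0.041, 1.268)
t=3.200: state=(0.268, 0.974)
t=3.400: state=(0.424, 0.578)
t=3.550: state=(0.487, 0.260)
largest grid value and its neighbours: omega(2.780)=1.38922, omega(2.790)=1.38923, omega(2.800)=1.38870
parabola through these three points peaks at t≈2.785 with omega≈1.38930

max omega = 1.389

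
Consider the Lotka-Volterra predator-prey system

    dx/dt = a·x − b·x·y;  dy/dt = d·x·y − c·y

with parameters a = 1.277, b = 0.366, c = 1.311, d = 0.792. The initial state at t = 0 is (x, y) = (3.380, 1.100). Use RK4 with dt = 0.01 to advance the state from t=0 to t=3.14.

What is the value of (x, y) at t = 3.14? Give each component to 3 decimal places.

t=0.000: state=(3.380, 1.100)
step 1 (dt=0.01): k1=(2.955, 1.503), k2=(2.959, 1.526), k3=(2.959, 1.526), k4=(2.962, 1.550); state += dt/6·(k1+2k2+2k3+k4)
t=0.010: state=(3.410, 1.115)
t=0.020: state=(3.439, 1.131)
t=0.030: state=(3.469, 1.147)
continuing one RK4 step at a time; state shown every 20 steps (Δt=0.2):
t=0.200: state=(3.971, 1.515)
t=0.400: state=(4.474, 2.281)
t=0.600: state=(4.671, 3.642)
t=0.800: state=(4.294, 5.750)
t=1.000: state=(3.329, 8.138)
t=1.200: state=(2.220, 9.699)
t=1.400: state=(1.388, 9.883)
t=1.600: state=(0.892, 9.074)
t=1.800: state=(0.619, 7.852)
t=2.000: state=(0.471, 6.578)
t=2.200: state=(0.393, 5.415)
t=2.400: state=(0.354, 4.418)
t=2.600: state=(0.341, 3.591)
t=2.800: state=(0.348, 2.917)
t=3.000: state=(0.370, 2.375)
t=3.140: state=(0.395, 2.062)

(x, y) = (0.395, 2.062)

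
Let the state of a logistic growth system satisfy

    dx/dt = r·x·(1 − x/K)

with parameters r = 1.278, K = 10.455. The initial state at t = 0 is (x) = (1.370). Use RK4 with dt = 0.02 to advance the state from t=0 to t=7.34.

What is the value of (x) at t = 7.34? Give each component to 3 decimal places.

(x) = (10.449)

t=0.000: state=(1.370)
step 1 (dt=0.02): k1=(1.521), k2=(1.536), k3=(1.536), k4=(1.550); state += dt/6·(k1+2k2+2k3+k4)
t=0.020: state=(1.401)
t=0.040: state=(1.432)
t=0.060: state=(1.464)
continuing one RK4 step at a time; state shown every 25 steps (Δt=0.5):
t=0.500: state=(2.323)
t=1.000: state=(3.672)
t=1.500: state=(5.293)
t=2.000: state=(6.902)
t=2.500: state=(8.222)
t=3.000: state=(9.144)
t=3.500: state=(9.719)
t=4.000: state=(10.053)
t=4.500: state=(10.239)
t=5.000: state=(10.340)
t=5.500: state=(10.394)
t=6.000: state=(10.423)
t=6.500: state=(10.438)
t=7.000: state=(10.446)
t=7.340: state=(10.449)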